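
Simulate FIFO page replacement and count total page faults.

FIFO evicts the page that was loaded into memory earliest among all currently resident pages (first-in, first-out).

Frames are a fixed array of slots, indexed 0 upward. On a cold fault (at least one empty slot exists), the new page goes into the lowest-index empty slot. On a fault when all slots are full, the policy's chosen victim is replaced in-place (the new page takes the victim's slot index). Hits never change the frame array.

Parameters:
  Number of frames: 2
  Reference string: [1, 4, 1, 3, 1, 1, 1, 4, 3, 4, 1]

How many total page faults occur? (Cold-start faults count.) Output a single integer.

Answer: 7

Derivation:
Step 0: ref 1 → FAULT, frames=[1,-]
Step 1: ref 4 → FAULT, frames=[1,4]
Step 2: ref 1 → HIT, frames=[1,4]
Step 3: ref 3 → FAULT (evict 1), frames=[3,4]
Step 4: ref 1 → FAULT (evict 4), frames=[3,1]
Step 5: ref 1 → HIT, frames=[3,1]
Step 6: ref 1 → HIT, frames=[3,1]
Step 7: ref 4 → FAULT (evict 3), frames=[4,1]
Step 8: ref 3 → FAULT (evict 1), frames=[4,3]
Step 9: ref 4 → HIT, frames=[4,3]
Step 10: ref 1 → FAULT (evict 4), frames=[1,3]
Total faults: 7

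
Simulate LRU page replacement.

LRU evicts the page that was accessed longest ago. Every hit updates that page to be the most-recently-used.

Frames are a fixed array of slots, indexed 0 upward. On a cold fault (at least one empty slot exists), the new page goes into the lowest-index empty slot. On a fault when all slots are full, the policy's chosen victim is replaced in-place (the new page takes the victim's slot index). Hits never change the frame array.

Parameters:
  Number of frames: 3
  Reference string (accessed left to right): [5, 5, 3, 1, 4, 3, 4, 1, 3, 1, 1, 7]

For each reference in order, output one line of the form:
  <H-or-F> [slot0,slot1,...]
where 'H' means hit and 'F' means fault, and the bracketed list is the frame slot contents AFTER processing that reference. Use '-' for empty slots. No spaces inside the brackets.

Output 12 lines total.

F [5,-,-]
H [5,-,-]
F [5,3,-]
F [5,3,1]
F [4,3,1]
H [4,3,1]
H [4,3,1]
H [4,3,1]
H [4,3,1]
H [4,3,1]
H [4,3,1]
F [7,3,1]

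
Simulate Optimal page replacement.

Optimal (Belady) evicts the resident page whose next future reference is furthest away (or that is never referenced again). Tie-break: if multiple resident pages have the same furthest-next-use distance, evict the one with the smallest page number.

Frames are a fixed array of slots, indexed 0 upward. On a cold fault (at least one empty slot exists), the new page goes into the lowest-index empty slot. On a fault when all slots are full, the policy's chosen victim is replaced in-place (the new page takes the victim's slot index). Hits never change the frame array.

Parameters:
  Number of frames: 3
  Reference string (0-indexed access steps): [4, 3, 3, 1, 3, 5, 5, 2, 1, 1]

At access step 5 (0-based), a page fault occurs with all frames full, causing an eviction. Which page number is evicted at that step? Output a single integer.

Answer: 3

Derivation:
Step 0: ref 4 -> FAULT, frames=[4,-,-]
Step 1: ref 3 -> FAULT, frames=[4,3,-]
Step 2: ref 3 -> HIT, frames=[4,3,-]
Step 3: ref 1 -> FAULT, frames=[4,3,1]
Step 4: ref 3 -> HIT, frames=[4,3,1]
Step 5: ref 5 -> FAULT, evict 3, frames=[4,5,1]
At step 5: evicted page 3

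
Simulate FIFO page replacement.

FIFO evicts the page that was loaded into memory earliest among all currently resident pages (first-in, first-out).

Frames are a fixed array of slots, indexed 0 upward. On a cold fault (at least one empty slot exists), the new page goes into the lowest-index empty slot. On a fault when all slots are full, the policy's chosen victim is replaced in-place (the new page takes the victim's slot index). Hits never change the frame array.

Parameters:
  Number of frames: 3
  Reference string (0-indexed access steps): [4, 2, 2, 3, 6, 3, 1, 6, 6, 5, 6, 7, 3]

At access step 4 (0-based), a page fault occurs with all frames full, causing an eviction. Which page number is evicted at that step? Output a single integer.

Step 0: ref 4 -> FAULT, frames=[4,-,-]
Step 1: ref 2 -> FAULT, frames=[4,2,-]
Step 2: ref 2 -> HIT, frames=[4,2,-]
Step 3: ref 3 -> FAULT, frames=[4,2,3]
Step 4: ref 6 -> FAULT, evict 4, frames=[6,2,3]
At step 4: evicted page 4

Answer: 4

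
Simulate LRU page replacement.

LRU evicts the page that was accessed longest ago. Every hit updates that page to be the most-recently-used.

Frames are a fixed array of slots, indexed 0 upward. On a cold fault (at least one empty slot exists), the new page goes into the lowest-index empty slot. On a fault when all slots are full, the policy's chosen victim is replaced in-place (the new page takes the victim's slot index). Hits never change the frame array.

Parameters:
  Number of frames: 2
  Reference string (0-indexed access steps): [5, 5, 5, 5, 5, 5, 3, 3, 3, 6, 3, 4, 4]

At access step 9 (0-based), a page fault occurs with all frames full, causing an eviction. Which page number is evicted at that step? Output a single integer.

Answer: 5

Derivation:
Step 0: ref 5 -> FAULT, frames=[5,-]
Step 1: ref 5 -> HIT, frames=[5,-]
Step 2: ref 5 -> HIT, frames=[5,-]
Step 3: ref 5 -> HIT, frames=[5,-]
Step 4: ref 5 -> HIT, frames=[5,-]
Step 5: ref 5 -> HIT, frames=[5,-]
Step 6: ref 3 -> FAULT, frames=[5,3]
Step 7: ref 3 -> HIT, frames=[5,3]
Step 8: ref 3 -> HIT, frames=[5,3]
Step 9: ref 6 -> FAULT, evict 5, frames=[6,3]
At step 9: evicted page 5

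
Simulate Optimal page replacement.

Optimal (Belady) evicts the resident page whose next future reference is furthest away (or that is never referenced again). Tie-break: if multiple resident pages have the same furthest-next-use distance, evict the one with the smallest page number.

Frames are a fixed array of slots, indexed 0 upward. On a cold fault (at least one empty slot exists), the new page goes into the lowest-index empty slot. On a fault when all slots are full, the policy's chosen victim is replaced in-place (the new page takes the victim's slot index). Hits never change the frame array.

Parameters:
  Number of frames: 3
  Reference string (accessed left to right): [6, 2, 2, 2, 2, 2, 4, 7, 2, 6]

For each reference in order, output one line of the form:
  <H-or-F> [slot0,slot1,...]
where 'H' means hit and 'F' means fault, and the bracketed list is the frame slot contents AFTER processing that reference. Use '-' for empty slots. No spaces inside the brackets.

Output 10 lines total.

F [6,-,-]
F [6,2,-]
H [6,2,-]
H [6,2,-]
H [6,2,-]
H [6,2,-]
F [6,2,4]
F [6,2,7]
H [6,2,7]
H [6,2,7]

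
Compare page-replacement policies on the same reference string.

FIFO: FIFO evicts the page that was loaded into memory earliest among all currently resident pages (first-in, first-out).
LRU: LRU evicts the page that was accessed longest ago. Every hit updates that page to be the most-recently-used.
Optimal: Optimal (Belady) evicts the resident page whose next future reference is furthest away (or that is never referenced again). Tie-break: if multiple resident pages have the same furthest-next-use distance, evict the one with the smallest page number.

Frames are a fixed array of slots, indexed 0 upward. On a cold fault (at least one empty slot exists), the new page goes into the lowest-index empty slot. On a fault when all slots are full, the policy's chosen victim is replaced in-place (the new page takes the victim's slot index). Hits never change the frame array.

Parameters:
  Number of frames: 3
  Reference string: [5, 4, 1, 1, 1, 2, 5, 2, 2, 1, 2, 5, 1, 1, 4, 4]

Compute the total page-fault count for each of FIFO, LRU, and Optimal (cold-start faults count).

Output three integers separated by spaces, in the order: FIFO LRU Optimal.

--- FIFO ---
  step 0: ref 5 -> FAULT, frames=[5,-,-] (faults so far: 1)
  step 1: ref 4 -> FAULT, frames=[5,4,-] (faults so far: 2)
  step 2: ref 1 -> FAULT, frames=[5,4,1] (faults so far: 3)
  step 3: ref 1 -> HIT, frames=[5,4,1] (faults so far: 3)
  step 4: ref 1 -> HIT, frames=[5,4,1] (faults so far: 3)
  step 5: ref 2 -> FAULT, evict 5, frames=[2,4,1] (faults so far: 4)
  step 6: ref 5 -> FAULT, evict 4, frames=[2,5,1] (faults so far: 5)
  step 7: ref 2 -> HIT, frames=[2,5,1] (faults so far: 5)
  step 8: ref 2 -> HIT, frames=[2,5,1] (faults so far: 5)
  step 9: ref 1 -> HIT, frames=[2,5,1] (faults so far: 5)
  step 10: ref 2 -> HIT, frames=[2,5,1] (faults so far: 5)
  step 11: ref 5 -> HIT, frames=[2,5,1] (faults so far: 5)
  step 12: ref 1 -> HIT, frames=[2,5,1] (faults so far: 5)
  step 13: ref 1 -> HIT, frames=[2,5,1] (faults so far: 5)
  step 14: ref 4 -> FAULT, evict 1, frames=[2,5,4] (faults so far: 6)
  step 15: ref 4 -> HIT, frames=[2,5,4] (faults so far: 6)
  FIFO total faults: 6
--- LRU ---
  step 0: ref 5 -> FAULT, frames=[5,-,-] (faults so far: 1)
  step 1: ref 4 -> FAULT, frames=[5,4,-] (faults so far: 2)
  step 2: ref 1 -> FAULT, frames=[5,4,1] (faults so far: 3)
  step 3: ref 1 -> HIT, frames=[5,4,1] (faults so far: 3)
  step 4: ref 1 -> HIT, frames=[5,4,1] (faults so far: 3)
  step 5: ref 2 -> FAULT, evict 5, frames=[2,4,1] (faults so far: 4)
  step 6: ref 5 -> FAULT, evict 4, frames=[2,5,1] (faults so far: 5)
  step 7: ref 2 -> HIT, frames=[2,5,1] (faults so far: 5)
  step 8: ref 2 -> HIT, frames=[2,5,1] (faults so far: 5)
  step 9: ref 1 -> HIT, frames=[2,5,1] (faults so far: 5)
  step 10: ref 2 -> HIT, frames=[2,5,1] (faults so far: 5)
  step 11: ref 5 -> HIT, frames=[2,5,1] (faults so far: 5)
  step 12: ref 1 -> HIT, frames=[2,5,1] (faults so far: 5)
  step 13: ref 1 -> HIT, frames=[2,5,1] (faults so far: 5)
  step 14: ref 4 -> FAULT, evict 2, frames=[4,5,1] (faults so far: 6)
  step 15: ref 4 -> HIT, frames=[4,5,1] (faults so far: 6)
  LRU total faults: 6
--- Optimal ---
  step 0: ref 5 -> FAULT, frames=[5,-,-] (faults so far: 1)
  step 1: ref 4 -> FAULT, frames=[5,4,-] (faults so far: 2)
  step 2: ref 1 -> FAULT, frames=[5,4,1] (faults so far: 3)
  step 3: ref 1 -> HIT, frames=[5,4,1] (faults so far: 3)
  step 4: ref 1 -> HIT, frames=[5,4,1] (faults so far: 3)
  step 5: ref 2 -> FAULT, evict 4, frames=[5,2,1] (faults so far: 4)
  step 6: ref 5 -> HIT, frames=[5,2,1] (faults so far: 4)
  step 7: ref 2 -> HIT, frames=[5,2,1] (faults so far: 4)
  step 8: ref 2 -> HIT, frames=[5,2,1] (faults so far: 4)
  step 9: ref 1 -> HIT, frames=[5,2,1] (faults so far: 4)
  step 10: ref 2 -> HIT, frames=[5,2,1] (faults so far: 4)
  step 11: ref 5 -> HIT, frames=[5,2,1] (faults so far: 4)
  step 12: ref 1 -> HIT, frames=[5,2,1] (faults so far: 4)
  step 13: ref 1 -> HIT, frames=[5,2,1] (faults so far: 4)
  step 14: ref 4 -> FAULT, evict 1, frames=[5,2,4] (faults so far: 5)
  step 15: ref 4 -> HIT, frames=[5,2,4] (faults so far: 5)
  Optimal total faults: 5

Answer: 6 6 5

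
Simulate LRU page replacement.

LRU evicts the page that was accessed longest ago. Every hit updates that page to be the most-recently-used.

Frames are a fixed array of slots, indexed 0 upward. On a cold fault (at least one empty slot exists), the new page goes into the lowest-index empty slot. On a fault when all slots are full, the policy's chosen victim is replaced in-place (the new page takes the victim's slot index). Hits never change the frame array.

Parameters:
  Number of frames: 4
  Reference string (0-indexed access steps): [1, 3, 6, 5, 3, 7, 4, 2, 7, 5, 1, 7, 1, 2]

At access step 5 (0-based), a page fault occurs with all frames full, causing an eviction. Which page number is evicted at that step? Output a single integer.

Answer: 1

Derivation:
Step 0: ref 1 -> FAULT, frames=[1,-,-,-]
Step 1: ref 3 -> FAULT, frames=[1,3,-,-]
Step 2: ref 6 -> FAULT, frames=[1,3,6,-]
Step 3: ref 5 -> FAULT, frames=[1,3,6,5]
Step 4: ref 3 -> HIT, frames=[1,3,6,5]
Step 5: ref 7 -> FAULT, evict 1, frames=[7,3,6,5]
At step 5: evicted page 1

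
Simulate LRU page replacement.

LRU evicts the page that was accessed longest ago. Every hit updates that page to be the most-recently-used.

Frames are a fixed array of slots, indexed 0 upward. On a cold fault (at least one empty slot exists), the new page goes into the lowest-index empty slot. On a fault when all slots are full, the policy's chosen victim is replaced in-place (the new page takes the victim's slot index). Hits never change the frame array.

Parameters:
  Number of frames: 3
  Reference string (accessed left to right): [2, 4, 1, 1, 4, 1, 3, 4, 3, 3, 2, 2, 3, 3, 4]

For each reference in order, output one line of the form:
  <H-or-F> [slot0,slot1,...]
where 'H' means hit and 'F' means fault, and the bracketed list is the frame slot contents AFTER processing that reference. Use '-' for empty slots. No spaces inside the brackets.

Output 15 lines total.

F [2,-,-]
F [2,4,-]
F [2,4,1]
H [2,4,1]
H [2,4,1]
H [2,4,1]
F [3,4,1]
H [3,4,1]
H [3,4,1]
H [3,4,1]
F [3,4,2]
H [3,4,2]
H [3,4,2]
H [3,4,2]
H [3,4,2]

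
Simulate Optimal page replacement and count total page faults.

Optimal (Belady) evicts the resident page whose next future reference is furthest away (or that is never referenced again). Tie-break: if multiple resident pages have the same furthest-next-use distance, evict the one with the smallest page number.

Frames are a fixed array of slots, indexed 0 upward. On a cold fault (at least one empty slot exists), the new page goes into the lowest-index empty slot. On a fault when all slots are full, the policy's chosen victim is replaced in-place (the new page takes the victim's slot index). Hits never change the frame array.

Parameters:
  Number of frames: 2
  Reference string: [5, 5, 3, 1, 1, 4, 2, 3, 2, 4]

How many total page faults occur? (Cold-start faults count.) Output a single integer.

Answer: 6

Derivation:
Step 0: ref 5 → FAULT, frames=[5,-]
Step 1: ref 5 → HIT, frames=[5,-]
Step 2: ref 3 → FAULT, frames=[5,3]
Step 3: ref 1 → FAULT (evict 5), frames=[1,3]
Step 4: ref 1 → HIT, frames=[1,3]
Step 5: ref 4 → FAULT (evict 1), frames=[4,3]
Step 6: ref 2 → FAULT (evict 4), frames=[2,3]
Step 7: ref 3 → HIT, frames=[2,3]
Step 8: ref 2 → HIT, frames=[2,3]
Step 9: ref 4 → FAULT (evict 2), frames=[4,3]
Total faults: 6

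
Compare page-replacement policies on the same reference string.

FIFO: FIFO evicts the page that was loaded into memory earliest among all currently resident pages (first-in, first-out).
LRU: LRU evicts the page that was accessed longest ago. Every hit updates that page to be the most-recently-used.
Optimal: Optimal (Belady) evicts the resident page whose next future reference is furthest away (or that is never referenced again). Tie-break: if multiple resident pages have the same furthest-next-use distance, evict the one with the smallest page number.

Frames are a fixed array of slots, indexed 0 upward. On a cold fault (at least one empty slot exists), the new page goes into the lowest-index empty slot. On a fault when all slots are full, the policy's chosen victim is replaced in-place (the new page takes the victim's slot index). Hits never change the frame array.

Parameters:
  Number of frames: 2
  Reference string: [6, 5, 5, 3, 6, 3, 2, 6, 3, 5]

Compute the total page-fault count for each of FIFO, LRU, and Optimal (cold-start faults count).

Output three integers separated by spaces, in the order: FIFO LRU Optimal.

Answer: 7 8 6

Derivation:
--- FIFO ---
  step 0: ref 6 -> FAULT, frames=[6,-] (faults so far: 1)
  step 1: ref 5 -> FAULT, frames=[6,5] (faults so far: 2)
  step 2: ref 5 -> HIT, frames=[6,5] (faults so far: 2)
  step 3: ref 3 -> FAULT, evict 6, frames=[3,5] (faults so far: 3)
  step 4: ref 6 -> FAULT, evict 5, frames=[3,6] (faults so far: 4)
  step 5: ref 3 -> HIT, frames=[3,6] (faults so far: 4)
  step 6: ref 2 -> FAULT, evict 3, frames=[2,6] (faults so far: 5)
  step 7: ref 6 -> HIT, frames=[2,6] (faults so far: 5)
  step 8: ref 3 -> FAULT, evict 6, frames=[2,3] (faults so far: 6)
  step 9: ref 5 -> FAULT, evict 2, frames=[5,3] (faults so far: 7)
  FIFO total faults: 7
--- LRU ---
  step 0: ref 6 -> FAULT, frames=[6,-] (faults so far: 1)
  step 1: ref 5 -> FAULT, frames=[6,5] (faults so far: 2)
  step 2: ref 5 -> HIT, frames=[6,5] (faults so far: 2)
  step 3: ref 3 -> FAULT, evict 6, frames=[3,5] (faults so far: 3)
  step 4: ref 6 -> FAULT, evict 5, frames=[3,6] (faults so far: 4)
  step 5: ref 3 -> HIT, frames=[3,6] (faults so far: 4)
  step 6: ref 2 -> FAULT, evict 6, frames=[3,2] (faults so far: 5)
  step 7: ref 6 -> FAULT, evict 3, frames=[6,2] (faults so far: 6)
  step 8: ref 3 -> FAULT, evict 2, frames=[6,3] (faults so far: 7)
  step 9: ref 5 -> FAULT, evict 6, frames=[5,3] (faults so far: 8)
  LRU total faults: 8
--- Optimal ---
  step 0: ref 6 -> FAULT, frames=[6,-] (faults so far: 1)
  step 1: ref 5 -> FAULT, frames=[6,5] (faults so far: 2)
  step 2: ref 5 -> HIT, frames=[6,5] (faults so far: 2)
  step 3: ref 3 -> FAULT, evict 5, frames=[6,3] (faults so far: 3)
  step 4: ref 6 -> HIT, frames=[6,3] (faults so far: 3)
  step 5: ref 3 -> HIT, frames=[6,3] (faults so far: 3)
  step 6: ref 2 -> FAULT, evict 3, frames=[6,2] (faults so far: 4)
  step 7: ref 6 -> HIT, frames=[6,2] (faults so far: 4)
  step 8: ref 3 -> FAULT, evict 2, frames=[6,3] (faults so far: 5)
  step 9: ref 5 -> FAULT, evict 3, frames=[6,5] (faults so far: 6)
  Optimal total faults: 6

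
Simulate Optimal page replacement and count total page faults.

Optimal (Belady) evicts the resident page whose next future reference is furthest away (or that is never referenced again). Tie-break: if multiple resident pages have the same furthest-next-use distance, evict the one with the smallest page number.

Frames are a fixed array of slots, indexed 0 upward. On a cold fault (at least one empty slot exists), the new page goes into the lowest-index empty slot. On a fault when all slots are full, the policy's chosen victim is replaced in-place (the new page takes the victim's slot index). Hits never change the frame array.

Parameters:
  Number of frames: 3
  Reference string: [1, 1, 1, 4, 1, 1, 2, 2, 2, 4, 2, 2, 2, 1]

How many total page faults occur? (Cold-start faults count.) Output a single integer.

Answer: 3

Derivation:
Step 0: ref 1 → FAULT, frames=[1,-,-]
Step 1: ref 1 → HIT, frames=[1,-,-]
Step 2: ref 1 → HIT, frames=[1,-,-]
Step 3: ref 4 → FAULT, frames=[1,4,-]
Step 4: ref 1 → HIT, frames=[1,4,-]
Step 5: ref 1 → HIT, frames=[1,4,-]
Step 6: ref 2 → FAULT, frames=[1,4,2]
Step 7: ref 2 → HIT, frames=[1,4,2]
Step 8: ref 2 → HIT, frames=[1,4,2]
Step 9: ref 4 → HIT, frames=[1,4,2]
Step 10: ref 2 → HIT, frames=[1,4,2]
Step 11: ref 2 → HIT, frames=[1,4,2]
Step 12: ref 2 → HIT, frames=[1,4,2]
Step 13: ref 1 → HIT, frames=[1,4,2]
Total faults: 3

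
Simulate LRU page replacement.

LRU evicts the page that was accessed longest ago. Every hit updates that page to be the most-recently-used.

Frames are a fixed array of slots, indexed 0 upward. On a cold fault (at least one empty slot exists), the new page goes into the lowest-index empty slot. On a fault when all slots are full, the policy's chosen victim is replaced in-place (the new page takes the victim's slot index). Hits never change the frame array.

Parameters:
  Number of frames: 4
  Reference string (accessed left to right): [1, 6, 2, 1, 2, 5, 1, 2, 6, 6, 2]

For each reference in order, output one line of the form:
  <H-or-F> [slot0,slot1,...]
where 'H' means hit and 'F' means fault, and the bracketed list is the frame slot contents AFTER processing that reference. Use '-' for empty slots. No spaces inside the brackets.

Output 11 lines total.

F [1,-,-,-]
F [1,6,-,-]
F [1,6,2,-]
H [1,6,2,-]
H [1,6,2,-]
F [1,6,2,5]
H [1,6,2,5]
H [1,6,2,5]
H [1,6,2,5]
H [1,6,2,5]
H [1,6,2,5]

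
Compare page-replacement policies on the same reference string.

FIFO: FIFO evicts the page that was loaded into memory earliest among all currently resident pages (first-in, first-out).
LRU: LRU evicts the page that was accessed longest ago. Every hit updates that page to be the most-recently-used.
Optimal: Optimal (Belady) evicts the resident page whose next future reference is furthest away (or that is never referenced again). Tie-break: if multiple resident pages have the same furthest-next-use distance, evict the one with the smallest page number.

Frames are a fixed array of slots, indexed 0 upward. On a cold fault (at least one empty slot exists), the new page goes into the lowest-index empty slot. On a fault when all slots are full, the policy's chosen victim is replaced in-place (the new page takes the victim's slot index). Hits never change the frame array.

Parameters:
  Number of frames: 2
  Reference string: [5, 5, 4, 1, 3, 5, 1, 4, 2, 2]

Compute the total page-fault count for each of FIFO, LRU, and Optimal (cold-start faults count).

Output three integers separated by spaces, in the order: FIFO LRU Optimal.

Answer: 8 8 7

Derivation:
--- FIFO ---
  step 0: ref 5 -> FAULT, frames=[5,-] (faults so far: 1)
  step 1: ref 5 -> HIT, frames=[5,-] (faults so far: 1)
  step 2: ref 4 -> FAULT, frames=[5,4] (faults so far: 2)
  step 3: ref 1 -> FAULT, evict 5, frames=[1,4] (faults so far: 3)
  step 4: ref 3 -> FAULT, evict 4, frames=[1,3] (faults so far: 4)
  step 5: ref 5 -> FAULT, evict 1, frames=[5,3] (faults so far: 5)
  step 6: ref 1 -> FAULT, evict 3, frames=[5,1] (faults so far: 6)
  step 7: ref 4 -> FAULT, evict 5, frames=[4,1] (faults so far: 7)
  step 8: ref 2 -> FAULT, evict 1, frames=[4,2] (faults so far: 8)
  step 9: ref 2 -> HIT, frames=[4,2] (faults so far: 8)
  FIFO total faults: 8
--- LRU ---
  step 0: ref 5 -> FAULT, frames=[5,-] (faults so far: 1)
  step 1: ref 5 -> HIT, frames=[5,-] (faults so far: 1)
  step 2: ref 4 -> FAULT, frames=[5,4] (faults so far: 2)
  step 3: ref 1 -> FAULT, evict 5, frames=[1,4] (faults so far: 3)
  step 4: ref 3 -> FAULT, evict 4, frames=[1,3] (faults so far: 4)
  step 5: ref 5 -> FAULT, evict 1, frames=[5,3] (faults so far: 5)
  step 6: ref 1 -> FAULT, evict 3, frames=[5,1] (faults so far: 6)
  step 7: ref 4 -> FAULT, evict 5, frames=[4,1] (faults so far: 7)
  step 8: ref 2 -> FAULT, evict 1, frames=[4,2] (faults so far: 8)
  step 9: ref 2 -> HIT, frames=[4,2] (faults so far: 8)
  LRU total faults: 8
--- Optimal ---
  step 0: ref 5 -> FAULT, frames=[5,-] (faults so far: 1)
  step 1: ref 5 -> HIT, frames=[5,-] (faults so far: 1)
  step 2: ref 4 -> FAULT, frames=[5,4] (faults so far: 2)
  step 3: ref 1 -> FAULT, evict 4, frames=[5,1] (faults so far: 3)
  step 4: ref 3 -> FAULT, evict 1, frames=[5,3] (faults so far: 4)
  step 5: ref 5 -> HIT, frames=[5,3] (faults so far: 4)
  step 6: ref 1 -> FAULT, evict 3, frames=[5,1] (faults so far: 5)
  step 7: ref 4 -> FAULT, evict 1, frames=[5,4] (faults so far: 6)
  step 8: ref 2 -> FAULT, evict 4, frames=[5,2] (faults so far: 7)
  step 9: ref 2 -> HIT, frames=[5,2] (faults so far: 7)
  Optimal total faults: 7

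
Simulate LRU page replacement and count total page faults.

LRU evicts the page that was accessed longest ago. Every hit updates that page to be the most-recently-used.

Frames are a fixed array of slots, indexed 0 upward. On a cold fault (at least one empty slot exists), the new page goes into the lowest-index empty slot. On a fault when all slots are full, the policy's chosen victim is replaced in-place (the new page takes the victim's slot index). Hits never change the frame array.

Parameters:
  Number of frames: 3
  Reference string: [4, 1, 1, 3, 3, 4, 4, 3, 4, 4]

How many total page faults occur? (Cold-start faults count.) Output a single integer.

Answer: 3

Derivation:
Step 0: ref 4 → FAULT, frames=[4,-,-]
Step 1: ref 1 → FAULT, frames=[4,1,-]
Step 2: ref 1 → HIT, frames=[4,1,-]
Step 3: ref 3 → FAULT, frames=[4,1,3]
Step 4: ref 3 → HIT, frames=[4,1,3]
Step 5: ref 4 → HIT, frames=[4,1,3]
Step 6: ref 4 → HIT, frames=[4,1,3]
Step 7: ref 3 → HIT, frames=[4,1,3]
Step 8: ref 4 → HIT, frames=[4,1,3]
Step 9: ref 4 → HIT, frames=[4,1,3]
Total faults: 3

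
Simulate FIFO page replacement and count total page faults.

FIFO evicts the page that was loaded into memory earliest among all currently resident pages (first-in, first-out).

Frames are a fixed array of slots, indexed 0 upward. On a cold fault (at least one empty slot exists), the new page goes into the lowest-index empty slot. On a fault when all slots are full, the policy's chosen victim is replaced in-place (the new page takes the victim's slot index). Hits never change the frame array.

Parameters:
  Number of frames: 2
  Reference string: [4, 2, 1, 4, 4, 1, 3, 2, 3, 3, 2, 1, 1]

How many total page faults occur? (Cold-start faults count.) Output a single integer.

Step 0: ref 4 → FAULT, frames=[4,-]
Step 1: ref 2 → FAULT, frames=[4,2]
Step 2: ref 1 → FAULT (evict 4), frames=[1,2]
Step 3: ref 4 → FAULT (evict 2), frames=[1,4]
Step 4: ref 4 → HIT, frames=[1,4]
Step 5: ref 1 → HIT, frames=[1,4]
Step 6: ref 3 → FAULT (evict 1), frames=[3,4]
Step 7: ref 2 → FAULT (evict 4), frames=[3,2]
Step 8: ref 3 → HIT, frames=[3,2]
Step 9: ref 3 → HIT, frames=[3,2]
Step 10: ref 2 → HIT, frames=[3,2]
Step 11: ref 1 → FAULT (evict 3), frames=[1,2]
Step 12: ref 1 → HIT, frames=[1,2]
Total faults: 7

Answer: 7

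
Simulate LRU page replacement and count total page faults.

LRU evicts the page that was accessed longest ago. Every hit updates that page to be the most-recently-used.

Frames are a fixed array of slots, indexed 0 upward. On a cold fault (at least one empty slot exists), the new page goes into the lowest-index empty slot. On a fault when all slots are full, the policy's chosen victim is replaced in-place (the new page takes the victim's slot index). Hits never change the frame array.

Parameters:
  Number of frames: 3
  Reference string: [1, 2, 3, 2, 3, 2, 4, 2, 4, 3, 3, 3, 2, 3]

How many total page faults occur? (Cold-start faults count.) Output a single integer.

Step 0: ref 1 → FAULT, frames=[1,-,-]
Step 1: ref 2 → FAULT, frames=[1,2,-]
Step 2: ref 3 → FAULT, frames=[1,2,3]
Step 3: ref 2 → HIT, frames=[1,2,3]
Step 4: ref 3 → HIT, frames=[1,2,3]
Step 5: ref 2 → HIT, frames=[1,2,3]
Step 6: ref 4 → FAULT (evict 1), frames=[4,2,3]
Step 7: ref 2 → HIT, frames=[4,2,3]
Step 8: ref 4 → HIT, frames=[4,2,3]
Step 9: ref 3 → HIT, frames=[4,2,3]
Step 10: ref 3 → HIT, frames=[4,2,3]
Step 11: ref 3 → HIT, frames=[4,2,3]
Step 12: ref 2 → HIT, frames=[4,2,3]
Step 13: ref 3 → HIT, frames=[4,2,3]
Total faults: 4

Answer: 4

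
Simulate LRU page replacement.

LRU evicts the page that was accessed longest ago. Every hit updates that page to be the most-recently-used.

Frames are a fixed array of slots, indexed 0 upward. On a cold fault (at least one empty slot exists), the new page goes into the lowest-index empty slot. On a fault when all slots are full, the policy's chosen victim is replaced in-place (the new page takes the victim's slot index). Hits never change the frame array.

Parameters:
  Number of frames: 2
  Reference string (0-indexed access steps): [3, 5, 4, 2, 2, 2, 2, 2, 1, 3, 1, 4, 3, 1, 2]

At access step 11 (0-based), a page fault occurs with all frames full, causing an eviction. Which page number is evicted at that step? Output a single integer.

Answer: 3

Derivation:
Step 0: ref 3 -> FAULT, frames=[3,-]
Step 1: ref 5 -> FAULT, frames=[3,5]
Step 2: ref 4 -> FAULT, evict 3, frames=[4,5]
Step 3: ref 2 -> FAULT, evict 5, frames=[4,2]
Step 4: ref 2 -> HIT, frames=[4,2]
Step 5: ref 2 -> HIT, frames=[4,2]
Step 6: ref 2 -> HIT, frames=[4,2]
Step 7: ref 2 -> HIT, frames=[4,2]
Step 8: ref 1 -> FAULT, evict 4, frames=[1,2]
Step 9: ref 3 -> FAULT, evict 2, frames=[1,3]
Step 10: ref 1 -> HIT, frames=[1,3]
Step 11: ref 4 -> FAULT, evict 3, frames=[1,4]
At step 11: evicted page 3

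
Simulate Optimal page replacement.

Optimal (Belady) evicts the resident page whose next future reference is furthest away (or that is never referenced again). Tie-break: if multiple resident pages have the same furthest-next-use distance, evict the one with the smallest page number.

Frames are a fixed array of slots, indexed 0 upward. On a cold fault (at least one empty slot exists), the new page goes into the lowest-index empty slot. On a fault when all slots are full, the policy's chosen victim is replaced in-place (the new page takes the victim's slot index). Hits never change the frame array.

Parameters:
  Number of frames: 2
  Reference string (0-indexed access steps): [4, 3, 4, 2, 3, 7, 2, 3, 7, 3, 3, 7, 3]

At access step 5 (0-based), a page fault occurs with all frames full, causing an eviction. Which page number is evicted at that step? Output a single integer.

Answer: 3

Derivation:
Step 0: ref 4 -> FAULT, frames=[4,-]
Step 1: ref 3 -> FAULT, frames=[4,3]
Step 2: ref 4 -> HIT, frames=[4,3]
Step 3: ref 2 -> FAULT, evict 4, frames=[2,3]
Step 4: ref 3 -> HIT, frames=[2,3]
Step 5: ref 7 -> FAULT, evict 3, frames=[2,7]
At step 5: evicted page 3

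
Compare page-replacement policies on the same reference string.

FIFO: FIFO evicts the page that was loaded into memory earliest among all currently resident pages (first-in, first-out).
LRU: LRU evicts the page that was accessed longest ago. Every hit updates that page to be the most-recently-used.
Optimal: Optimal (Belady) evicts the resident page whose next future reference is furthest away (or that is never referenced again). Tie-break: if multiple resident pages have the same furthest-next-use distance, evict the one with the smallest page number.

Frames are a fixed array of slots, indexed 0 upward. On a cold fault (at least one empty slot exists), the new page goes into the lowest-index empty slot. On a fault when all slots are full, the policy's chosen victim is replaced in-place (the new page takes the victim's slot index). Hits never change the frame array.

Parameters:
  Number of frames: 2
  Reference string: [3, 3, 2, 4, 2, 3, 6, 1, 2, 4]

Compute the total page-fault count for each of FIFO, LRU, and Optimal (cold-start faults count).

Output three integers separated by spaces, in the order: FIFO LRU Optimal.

Answer: 8 8 7

Derivation:
--- FIFO ---
  step 0: ref 3 -> FAULT, frames=[3,-] (faults so far: 1)
  step 1: ref 3 -> HIT, frames=[3,-] (faults so far: 1)
  step 2: ref 2 -> FAULT, frames=[3,2] (faults so far: 2)
  step 3: ref 4 -> FAULT, evict 3, frames=[4,2] (faults so far: 3)
  step 4: ref 2 -> HIT, frames=[4,2] (faults so far: 3)
  step 5: ref 3 -> FAULT, evict 2, frames=[4,3] (faults so far: 4)
  step 6: ref 6 -> FAULT, evict 4, frames=[6,3] (faults so far: 5)
  step 7: ref 1 -> FAULT, evict 3, frames=[6,1] (faults so far: 6)
  step 8: ref 2 -> FAULT, evict 6, frames=[2,1] (faults so far: 7)
  step 9: ref 4 -> FAULT, evict 1, frames=[2,4] (faults so far: 8)
  FIFO total faults: 8
--- LRU ---
  step 0: ref 3 -> FAULT, frames=[3,-] (faults so far: 1)
  step 1: ref 3 -> HIT, frames=[3,-] (faults so far: 1)
  step 2: ref 2 -> FAULT, frames=[3,2] (faults so far: 2)
  step 3: ref 4 -> FAULT, evict 3, frames=[4,2] (faults so far: 3)
  step 4: ref 2 -> HIT, frames=[4,2] (faults so far: 3)
  step 5: ref 3 -> FAULT, evict 4, frames=[3,2] (faults so far: 4)
  step 6: ref 6 -> FAULT, evict 2, frames=[3,6] (faults so far: 5)
  step 7: ref 1 -> FAULT, evict 3, frames=[1,6] (faults so far: 6)
  step 8: ref 2 -> FAULT, evict 6, frames=[1,2] (faults so far: 7)
  step 9: ref 4 -> FAULT, evict 1, frames=[4,2] (faults so far: 8)
  LRU total faults: 8
--- Optimal ---
  step 0: ref 3 -> FAULT, frames=[3,-] (faults so far: 1)
  step 1: ref 3 -> HIT, frames=[3,-] (faults so far: 1)
  step 2: ref 2 -> FAULT, frames=[3,2] (faults so far: 2)
  step 3: ref 4 -> FAULT, evict 3, frames=[4,2] (faults so far: 3)
  step 4: ref 2 -> HIT, frames=[4,2] (faults so far: 3)
  step 5: ref 3 -> FAULT, evict 4, frames=[3,2] (faults so far: 4)
  step 6: ref 6 -> FAULT, evict 3, frames=[6,2] (faults so far: 5)
  step 7: ref 1 -> FAULT, evict 6, frames=[1,2] (faults so far: 6)
  step 8: ref 2 -> HIT, frames=[1,2] (faults so far: 6)
  step 9: ref 4 -> FAULT, evict 1, frames=[4,2] (faults so far: 7)
  Optimal total faults: 7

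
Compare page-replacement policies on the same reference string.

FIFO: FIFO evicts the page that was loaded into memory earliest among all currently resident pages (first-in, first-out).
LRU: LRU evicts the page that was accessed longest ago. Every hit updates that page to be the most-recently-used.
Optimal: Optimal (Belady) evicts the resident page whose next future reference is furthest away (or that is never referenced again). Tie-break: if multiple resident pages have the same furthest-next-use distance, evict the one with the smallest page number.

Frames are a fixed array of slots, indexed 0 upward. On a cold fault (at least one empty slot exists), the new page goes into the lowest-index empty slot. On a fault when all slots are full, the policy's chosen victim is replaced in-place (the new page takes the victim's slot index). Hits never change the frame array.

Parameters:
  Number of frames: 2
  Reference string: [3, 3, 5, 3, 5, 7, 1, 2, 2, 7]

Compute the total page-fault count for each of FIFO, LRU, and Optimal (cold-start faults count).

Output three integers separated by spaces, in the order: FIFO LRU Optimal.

--- FIFO ---
  step 0: ref 3 -> FAULT, frames=[3,-] (faults so far: 1)
  step 1: ref 3 -> HIT, frames=[3,-] (faults so far: 1)
  step 2: ref 5 -> FAULT, frames=[3,5] (faults so far: 2)
  step 3: ref 3 -> HIT, frames=[3,5] (faults so far: 2)
  step 4: ref 5 -> HIT, frames=[3,5] (faults so far: 2)
  step 5: ref 7 -> FAULT, evict 3, frames=[7,5] (faults so far: 3)
  step 6: ref 1 -> FAULT, evict 5, frames=[7,1] (faults so far: 4)
  step 7: ref 2 -> FAULT, evict 7, frames=[2,1] (faults so far: 5)
  step 8: ref 2 -> HIT, frames=[2,1] (faults so far: 5)
  step 9: ref 7 -> FAULT, evict 1, frames=[2,7] (faults so far: 6)
  FIFO total faults: 6
--- LRU ---
  step 0: ref 3 -> FAULT, frames=[3,-] (faults so far: 1)
  step 1: ref 3 -> HIT, frames=[3,-] (faults so far: 1)
  step 2: ref 5 -> FAULT, frames=[3,5] (faults so far: 2)
  step 3: ref 3 -> HIT, frames=[3,5] (faults so far: 2)
  step 4: ref 5 -> HIT, frames=[3,5] (faults so far: 2)
  step 5: ref 7 -> FAULT, evict 3, frames=[7,5] (faults so far: 3)
  step 6: ref 1 -> FAULT, evict 5, frames=[7,1] (faults so far: 4)
  step 7: ref 2 -> FAULT, evict 7, frames=[2,1] (faults so far: 5)
  step 8: ref 2 -> HIT, frames=[2,1] (faults so far: 5)
  step 9: ref 7 -> FAULT, evict 1, frames=[2,7] (faults so far: 6)
  LRU total faults: 6
--- Optimal ---
  step 0: ref 3 -> FAULT, frames=[3,-] (faults so far: 1)
  step 1: ref 3 -> HIT, frames=[3,-] (faults so far: 1)
  step 2: ref 5 -> FAULT, frames=[3,5] (faults so far: 2)
  step 3: ref 3 -> HIT, frames=[3,5] (faults so far: 2)
  step 4: ref 5 -> HIT, frames=[3,5] (faults so far: 2)
  step 5: ref 7 -> FAULT, evict 3, frames=[7,5] (faults so far: 3)
  step 6: ref 1 -> FAULT, evict 5, frames=[7,1] (faults so far: 4)
  step 7: ref 2 -> FAULT, evict 1, frames=[7,2] (faults so far: 5)
  step 8: ref 2 -> HIT, frames=[7,2] (faults so far: 5)
  step 9: ref 7 -> HIT, frames=[7,2] (faults so far: 5)
  Optimal total faults: 5

Answer: 6 6 5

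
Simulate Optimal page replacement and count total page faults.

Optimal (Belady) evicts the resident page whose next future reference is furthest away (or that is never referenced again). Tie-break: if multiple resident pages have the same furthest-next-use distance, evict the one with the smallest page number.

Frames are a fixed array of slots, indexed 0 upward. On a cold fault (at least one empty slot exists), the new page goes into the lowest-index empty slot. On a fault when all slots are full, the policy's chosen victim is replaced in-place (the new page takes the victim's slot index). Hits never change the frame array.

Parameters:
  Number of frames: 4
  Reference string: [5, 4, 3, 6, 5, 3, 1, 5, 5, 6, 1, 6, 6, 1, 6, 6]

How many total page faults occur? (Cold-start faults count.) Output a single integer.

Answer: 5

Derivation:
Step 0: ref 5 → FAULT, frames=[5,-,-,-]
Step 1: ref 4 → FAULT, frames=[5,4,-,-]
Step 2: ref 3 → FAULT, frames=[5,4,3,-]
Step 3: ref 6 → FAULT, frames=[5,4,3,6]
Step 4: ref 5 → HIT, frames=[5,4,3,6]
Step 5: ref 3 → HIT, frames=[5,4,3,6]
Step 6: ref 1 → FAULT (evict 3), frames=[5,4,1,6]
Step 7: ref 5 → HIT, frames=[5,4,1,6]
Step 8: ref 5 → HIT, frames=[5,4,1,6]
Step 9: ref 6 → HIT, frames=[5,4,1,6]
Step 10: ref 1 → HIT, frames=[5,4,1,6]
Step 11: ref 6 → HIT, frames=[5,4,1,6]
Step 12: ref 6 → HIT, frames=[5,4,1,6]
Step 13: ref 1 → HIT, frames=[5,4,1,6]
Step 14: ref 6 → HIT, frames=[5,4,1,6]
Step 15: ref 6 → HIT, frames=[5,4,1,6]
Total faults: 5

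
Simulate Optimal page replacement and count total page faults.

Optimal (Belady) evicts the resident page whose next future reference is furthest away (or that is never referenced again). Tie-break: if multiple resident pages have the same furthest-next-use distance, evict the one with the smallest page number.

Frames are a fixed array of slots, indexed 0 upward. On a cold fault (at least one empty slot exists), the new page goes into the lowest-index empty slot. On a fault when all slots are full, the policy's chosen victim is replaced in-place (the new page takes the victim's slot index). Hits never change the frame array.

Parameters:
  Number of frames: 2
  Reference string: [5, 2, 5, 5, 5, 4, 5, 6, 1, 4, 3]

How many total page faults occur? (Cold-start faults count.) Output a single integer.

Step 0: ref 5 → FAULT, frames=[5,-]
Step 1: ref 2 → FAULT, frames=[5,2]
Step 2: ref 5 → HIT, frames=[5,2]
Step 3: ref 5 → HIT, frames=[5,2]
Step 4: ref 5 → HIT, frames=[5,2]
Step 5: ref 4 → FAULT (evict 2), frames=[5,4]
Step 6: ref 5 → HIT, frames=[5,4]
Step 7: ref 6 → FAULT (evict 5), frames=[6,4]
Step 8: ref 1 → FAULT (evict 6), frames=[1,4]
Step 9: ref 4 → HIT, frames=[1,4]
Step 10: ref 3 → FAULT (evict 1), frames=[3,4]
Total faults: 6

Answer: 6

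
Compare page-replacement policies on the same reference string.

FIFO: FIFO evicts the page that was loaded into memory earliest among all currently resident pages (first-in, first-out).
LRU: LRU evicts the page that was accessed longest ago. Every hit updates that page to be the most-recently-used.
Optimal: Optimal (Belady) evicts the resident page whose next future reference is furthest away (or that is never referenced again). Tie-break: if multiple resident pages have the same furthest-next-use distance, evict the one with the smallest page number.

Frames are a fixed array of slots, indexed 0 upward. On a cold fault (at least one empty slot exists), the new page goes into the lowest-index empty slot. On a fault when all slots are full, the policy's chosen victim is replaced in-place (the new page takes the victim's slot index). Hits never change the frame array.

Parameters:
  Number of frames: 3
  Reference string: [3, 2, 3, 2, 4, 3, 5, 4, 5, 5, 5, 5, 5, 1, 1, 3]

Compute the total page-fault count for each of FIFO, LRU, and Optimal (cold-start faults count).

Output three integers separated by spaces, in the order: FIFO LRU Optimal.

Answer: 6 6 5

Derivation:
--- FIFO ---
  step 0: ref 3 -> FAULT, frames=[3,-,-] (faults so far: 1)
  step 1: ref 2 -> FAULT, frames=[3,2,-] (faults so far: 2)
  step 2: ref 3 -> HIT, frames=[3,2,-] (faults so far: 2)
  step 3: ref 2 -> HIT, frames=[3,2,-] (faults so far: 2)
  step 4: ref 4 -> FAULT, frames=[3,2,4] (faults so far: 3)
  step 5: ref 3 -> HIT, frames=[3,2,4] (faults so far: 3)
  step 6: ref 5 -> FAULT, evict 3, frames=[5,2,4] (faults so far: 4)
  step 7: ref 4 -> HIT, frames=[5,2,4] (faults so far: 4)
  step 8: ref 5 -> HIT, frames=[5,2,4] (faults so far: 4)
  step 9: ref 5 -> HIT, frames=[5,2,4] (faults so far: 4)
  step 10: ref 5 -> HIT, frames=[5,2,4] (faults so far: 4)
  step 11: ref 5 -> HIT, frames=[5,2,4] (faults so far: 4)
  step 12: ref 5 -> HIT, frames=[5,2,4] (faults so far: 4)
  step 13: ref 1 -> FAULT, evict 2, frames=[5,1,4] (faults so far: 5)
  step 14: ref 1 -> HIT, frames=[5,1,4] (faults so far: 5)
  step 15: ref 3 -> FAULT, evict 4, frames=[5,1,3] (faults so far: 6)
  FIFO total faults: 6
--- LRU ---
  step 0: ref 3 -> FAULT, frames=[3,-,-] (faults so far: 1)
  step 1: ref 2 -> FAULT, frames=[3,2,-] (faults so far: 2)
  step 2: ref 3 -> HIT, frames=[3,2,-] (faults so far: 2)
  step 3: ref 2 -> HIT, frames=[3,2,-] (faults so far: 2)
  step 4: ref 4 -> FAULT, frames=[3,2,4] (faults so far: 3)
  step 5: ref 3 -> HIT, frames=[3,2,4] (faults so far: 3)
  step 6: ref 5 -> FAULT, evict 2, frames=[3,5,4] (faults so far: 4)
  step 7: ref 4 -> HIT, frames=[3,5,4] (faults so far: 4)
  step 8: ref 5 -> HIT, frames=[3,5,4] (faults so far: 4)
  step 9: ref 5 -> HIT, frames=[3,5,4] (faults so far: 4)
  step 10: ref 5 -> HIT, frames=[3,5,4] (faults so far: 4)
  step 11: ref 5 -> HIT, frames=[3,5,4] (faults so far: 4)
  step 12: ref 5 -> HIT, frames=[3,5,4] (faults so far: 4)
  step 13: ref 1 -> FAULT, evict 3, frames=[1,5,4] (faults so far: 5)
  step 14: ref 1 -> HIT, frames=[1,5,4] (faults so far: 5)
  step 15: ref 3 -> FAULT, evict 4, frames=[1,5,3] (faults so far: 6)
  LRU total faults: 6
--- Optimal ---
  step 0: ref 3 -> FAULT, frames=[3,-,-] (faults so far: 1)
  step 1: ref 2 -> FAULT, frames=[3,2,-] (faults so far: 2)
  step 2: ref 3 -> HIT, frames=[3,2,-] (faults so far: 2)
  step 3: ref 2 -> HIT, frames=[3,2,-] (faults so far: 2)
  step 4: ref 4 -> FAULT, frames=[3,2,4] (faults so far: 3)
  step 5: ref 3 -> HIT, frames=[3,2,4] (faults so far: 3)
  step 6: ref 5 -> FAULT, evict 2, frames=[3,5,4] (faults so far: 4)
  step 7: ref 4 -> HIT, frames=[3,5,4] (faults so far: 4)
  step 8: ref 5 -> HIT, frames=[3,5,4] (faults so far: 4)
  step 9: ref 5 -> HIT, frames=[3,5,4] (faults so far: 4)
  step 10: ref 5 -> HIT, frames=[3,5,4] (faults so far: 4)
  step 11: ref 5 -> HIT, frames=[3,5,4] (faults so far: 4)
  step 12: ref 5 -> HIT, frames=[3,5,4] (faults so far: 4)
  step 13: ref 1 -> FAULT, evict 4, frames=[3,5,1] (faults so far: 5)
  step 14: ref 1 -> HIT, frames=[3,5,1] (faults so far: 5)
  step 15: ref 3 -> HIT, frames=[3,5,1] (faults so far: 5)
  Optimal total faults: 5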